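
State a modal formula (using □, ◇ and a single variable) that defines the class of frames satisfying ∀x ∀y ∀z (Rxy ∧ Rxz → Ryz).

A defining formula is ◇q → □◇q (the 5 axiom).

◇q → □◇q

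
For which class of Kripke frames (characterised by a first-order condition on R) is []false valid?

Emptiness of R

□⊥ is valid iff no world has any successor (otherwise □⊥ fails at any world with one).
Conversely, on a frame with emptiness of R the schema holds at every world under every valuation.
So the correspondent is emptiness of R.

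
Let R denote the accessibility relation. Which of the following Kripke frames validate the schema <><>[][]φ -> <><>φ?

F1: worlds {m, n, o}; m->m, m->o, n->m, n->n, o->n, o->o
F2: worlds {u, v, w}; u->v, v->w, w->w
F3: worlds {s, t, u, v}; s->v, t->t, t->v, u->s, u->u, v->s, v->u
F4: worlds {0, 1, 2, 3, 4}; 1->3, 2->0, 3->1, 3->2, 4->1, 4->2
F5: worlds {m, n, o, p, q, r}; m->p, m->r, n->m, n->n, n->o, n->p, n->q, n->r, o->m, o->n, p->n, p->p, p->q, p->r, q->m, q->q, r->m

The schema corresponds to a generalized confluence (Geach) condition: forall x forall y (x R^2 y -> exists w (y R^2 w & x R^2 w)).
F1: ✓.
F2: ✓.
F3: ✓.
F4: fails — 1R²2 but no w with 2R²w and 1R²w.
F5: ✓.

F1, F2, F3, F5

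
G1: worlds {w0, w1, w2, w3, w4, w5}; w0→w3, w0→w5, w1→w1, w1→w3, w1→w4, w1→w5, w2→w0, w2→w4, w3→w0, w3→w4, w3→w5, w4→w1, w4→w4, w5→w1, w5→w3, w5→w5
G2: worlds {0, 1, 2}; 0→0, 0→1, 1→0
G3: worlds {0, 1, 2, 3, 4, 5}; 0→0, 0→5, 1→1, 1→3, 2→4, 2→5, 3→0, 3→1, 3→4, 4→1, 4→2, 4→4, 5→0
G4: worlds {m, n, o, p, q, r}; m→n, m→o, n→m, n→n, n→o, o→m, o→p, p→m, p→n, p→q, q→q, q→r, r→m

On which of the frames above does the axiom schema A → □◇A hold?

G2

Frame correspondent (Sahlqvist): ∀x ∀y (Rxy → Ryx) — i.e. symmetry.
G1: fails — Rw2w4 but not Rw4w2.
G2: holds.
G3: fails — R34 but not R43.
G4: fails — Rop but not Rpo.
Valid on: G2.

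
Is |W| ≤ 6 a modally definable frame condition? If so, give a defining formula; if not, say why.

If a class were modally definable it would be closed under disjoint unions (Goldblatt–Thomason).
Any modal formula valid on each of 7 disjoint one-world frames is valid on their disjoint union (validity is preserved under disjoint unions). Each one-world frame has |W|=1≤6, but the union has |W|=7.
So the class is not modally definable.

Not definable by any modal formula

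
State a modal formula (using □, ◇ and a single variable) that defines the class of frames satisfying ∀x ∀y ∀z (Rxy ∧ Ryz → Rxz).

A defining formula is □r → □□r (the 4 axiom).
Suppose □r→□□r is valid. Take Rxy, Ryz and set V(r)={w : Rxw}. Then □r at x, so □□r at x, so □r at y, so r at z, i.e. Rxz.

□r → □□r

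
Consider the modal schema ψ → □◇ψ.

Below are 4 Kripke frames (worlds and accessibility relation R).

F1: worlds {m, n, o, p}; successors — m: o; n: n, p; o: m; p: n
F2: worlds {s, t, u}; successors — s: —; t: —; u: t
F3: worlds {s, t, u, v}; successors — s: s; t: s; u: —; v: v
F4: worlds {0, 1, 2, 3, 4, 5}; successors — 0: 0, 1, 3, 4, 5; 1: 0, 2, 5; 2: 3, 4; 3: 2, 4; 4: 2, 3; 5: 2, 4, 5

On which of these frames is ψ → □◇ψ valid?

The schema corresponds to symmetry: ∀x ∀y (Rxy → Ryx).
F1: ✓.
F2: fails — Rut but not Rtu.
F3: fails — Rts but not Rst.
F4: fails — R12 but not R21.
Valid on: F1.

F1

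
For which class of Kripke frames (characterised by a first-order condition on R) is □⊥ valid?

This is the Ver axiom.
Its frame correspondent is emptiness of R — ∀x ∀y ¬Rxy.

emptiness of R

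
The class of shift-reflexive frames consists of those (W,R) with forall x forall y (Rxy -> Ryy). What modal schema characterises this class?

This is shift-reflexivity; the standard corresponding axiom is T□: □(□r → r).
Suppose □(□r→r) is valid. Take Rxy and set V(r)={w : Ryw}. Then at y, □r holds; since □(□r→r) at x, □r→r at y, so r at y, i.e. Ryy.

□(□r → r)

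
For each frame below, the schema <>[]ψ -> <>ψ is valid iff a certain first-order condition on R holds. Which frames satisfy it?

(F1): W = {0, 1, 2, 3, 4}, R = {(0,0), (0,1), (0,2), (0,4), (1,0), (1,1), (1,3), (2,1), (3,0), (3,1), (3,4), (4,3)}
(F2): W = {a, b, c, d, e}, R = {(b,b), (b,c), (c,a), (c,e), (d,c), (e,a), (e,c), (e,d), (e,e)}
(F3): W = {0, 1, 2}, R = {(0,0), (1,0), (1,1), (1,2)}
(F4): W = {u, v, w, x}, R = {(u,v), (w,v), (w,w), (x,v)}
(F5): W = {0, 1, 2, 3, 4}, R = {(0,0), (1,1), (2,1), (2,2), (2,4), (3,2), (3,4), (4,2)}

(F5)

Frame correspondent (Sahlqvist): forall x forall y (xRy -> exists w (yRw & xRw)) — i.e. a generalized confluence (Geach) condition.
(F1): fails — 0R4 but no w with 4Rw and 0Rw.
(F2): fails — bRc but no w with cRw and bRw.
(F3): fails — 1R2 but no w with 2Rw and 1Rw.
(F4): fails — uRv but no t with vRt and uRt.
(F5): ✓.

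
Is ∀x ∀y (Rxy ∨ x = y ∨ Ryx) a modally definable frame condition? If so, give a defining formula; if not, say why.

If a class were modally definable it would be closed under disjoint unions (Goldblatt–Thomason).
Take 2 disjoint single-world reflexive frames: each is trivially connected, but their disjoint union has 2 worlds with no edge between distinct components, so it is not connected.
So no modal formula (or set of formulas) defines exactly the connected frames.

No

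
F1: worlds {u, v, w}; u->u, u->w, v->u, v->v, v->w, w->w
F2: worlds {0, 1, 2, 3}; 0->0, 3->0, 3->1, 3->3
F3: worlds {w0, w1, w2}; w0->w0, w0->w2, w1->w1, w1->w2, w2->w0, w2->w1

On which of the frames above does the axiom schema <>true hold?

This is the axiom for seriality; its first-order frame correspondent is forall x exists y Rxy.
F1: holds.
F2: fails — world 1 has no successor.
F3: holds.
Valid on: F1, F3.

F1, F3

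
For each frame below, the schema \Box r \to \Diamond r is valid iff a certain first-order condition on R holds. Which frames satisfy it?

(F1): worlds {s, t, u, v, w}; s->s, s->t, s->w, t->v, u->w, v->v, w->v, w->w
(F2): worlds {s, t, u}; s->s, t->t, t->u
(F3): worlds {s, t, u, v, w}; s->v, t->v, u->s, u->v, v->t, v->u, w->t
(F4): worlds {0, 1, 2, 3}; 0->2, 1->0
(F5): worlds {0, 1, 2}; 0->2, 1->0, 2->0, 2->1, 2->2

(F1), (F3), (F5)

This is the axiom for seriality; its first-order frame correspondent is \forall x \exists y Rxy.
(F1): condition met.
(F2): fails — world u has no successor.
(F3): condition met.
(F4): fails — world 2 has no successor.
(F5): condition met.
Valid on: (F1), (F3), (F5).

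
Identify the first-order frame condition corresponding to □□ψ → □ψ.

This schema is the C4 axiom.
It corresponds to density: ∀x ∀y (Rxy → ∃z (Rxz ∧ Rzy)).

density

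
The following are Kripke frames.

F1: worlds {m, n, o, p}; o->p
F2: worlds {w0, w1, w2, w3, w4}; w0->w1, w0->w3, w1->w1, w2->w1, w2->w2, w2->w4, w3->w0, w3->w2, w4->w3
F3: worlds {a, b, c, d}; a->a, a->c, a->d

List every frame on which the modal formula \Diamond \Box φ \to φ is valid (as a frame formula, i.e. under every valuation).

The schema corresponds to symmetry: \forall x \forall y (Rxy \to Ryx).
F1: fails — Rop but not Rpo.
F2: fails — Rw2w4 but not Rw4w2.
F3: fails — Rac but not Rca.

none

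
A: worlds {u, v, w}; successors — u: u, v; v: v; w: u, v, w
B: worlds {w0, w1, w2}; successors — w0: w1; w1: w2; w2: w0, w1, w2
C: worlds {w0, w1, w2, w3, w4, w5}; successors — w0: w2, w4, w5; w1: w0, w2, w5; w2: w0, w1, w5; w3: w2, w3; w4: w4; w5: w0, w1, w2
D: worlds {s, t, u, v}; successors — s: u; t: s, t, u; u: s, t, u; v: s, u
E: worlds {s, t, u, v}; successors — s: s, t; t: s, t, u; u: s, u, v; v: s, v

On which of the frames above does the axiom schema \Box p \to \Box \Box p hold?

A

This is the axiom for transitivity; its first-order frame correspondent is \forall x \forall y \forall z (Rxy \wedge Ryz \to Rxz).
A: satisfies the condition.
B: fails — Rw1w2 and Rw2w1 but not Rw1w1.
C: fails — Rw1w5 and Rw5w1 but not Rw1w1.
D: fails — Rvu and Rut but not Rvt.
E: fails — Rus and Rst but not Rut.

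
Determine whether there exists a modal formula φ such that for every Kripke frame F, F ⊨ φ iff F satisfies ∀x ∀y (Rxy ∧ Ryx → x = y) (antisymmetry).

Any modally definable frame class is closed under surjective bounded morphisms.
The 8-cycle (worlds a,b,c,d,e,f,g,h with a→b→c→d→e→f→g→h→a) is antisymmetric. Sending even-indexed worlds to s and odd-indexed worlds to t is a surjective bounded morphism onto the two-world frame with s↔t, which is not antisymmetric.
Hence antisymmetry is not modally definable.

Not modally definable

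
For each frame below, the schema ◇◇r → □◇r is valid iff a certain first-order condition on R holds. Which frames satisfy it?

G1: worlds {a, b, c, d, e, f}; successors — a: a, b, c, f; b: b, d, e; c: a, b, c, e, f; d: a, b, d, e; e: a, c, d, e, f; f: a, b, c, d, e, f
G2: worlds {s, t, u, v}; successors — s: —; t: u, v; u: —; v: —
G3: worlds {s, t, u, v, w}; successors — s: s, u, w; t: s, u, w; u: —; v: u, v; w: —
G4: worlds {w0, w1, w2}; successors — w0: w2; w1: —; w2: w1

G2, G4

The schema corresponds to a generalized confluence (Geach) condition: ∀x ∀y ∀z ((xR²y ∧ xRz) → ∃w (y = w ∧ zRw)).
G1: fails — aR²a, aRb but no w with a=w and bRw.
G2: condition met.
G3: fails — sR²s, sRu but no w* with s=w* and uRw*.
G4: condition met.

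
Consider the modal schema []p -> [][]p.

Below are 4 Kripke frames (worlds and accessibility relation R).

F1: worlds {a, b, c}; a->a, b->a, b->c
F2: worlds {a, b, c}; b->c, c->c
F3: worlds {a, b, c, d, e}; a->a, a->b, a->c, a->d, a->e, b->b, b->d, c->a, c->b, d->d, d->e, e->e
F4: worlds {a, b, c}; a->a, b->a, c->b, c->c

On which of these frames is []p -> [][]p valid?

The schema corresponds to transitivity: forall x forall y forall z (Rxy & Ryz -> Rxz).
F1: condition met.
F2: condition met.
F3: fails — Rcb and Rbd but not Rcd.
F4: fails — Rcb and Rba but not Rca.
Valid on: F1, F2.

F1, F2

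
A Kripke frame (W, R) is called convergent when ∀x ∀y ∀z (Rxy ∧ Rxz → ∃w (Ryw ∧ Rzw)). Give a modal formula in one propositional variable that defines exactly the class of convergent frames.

◇□r → □◇r

The condition is convergence. The .2 schema ◇□r → □◇r defines it.
Suppose ◇□r→□◇r is valid. Take Rxy, Rxz and set V(r)={w : Ryw}. Then □r at y so ◇□r at x, so □◇r at x, so ◇r at z, giving w with Rzw and Ryw.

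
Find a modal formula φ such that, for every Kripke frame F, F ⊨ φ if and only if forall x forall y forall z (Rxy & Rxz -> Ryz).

◇q → □◇q

The condition is the Euclidean property. The 5 schema ◇q → □◇q defines it.
Suppose ◇q→□◇q is valid. Take Rxy, Rxz and set V(q)={y}. Then ◇q at x, so □◇q at x, so ◇q at z, so some w with Rzw has q; w=y, i.e. Rzy. By symmetry of the argument, Ryz.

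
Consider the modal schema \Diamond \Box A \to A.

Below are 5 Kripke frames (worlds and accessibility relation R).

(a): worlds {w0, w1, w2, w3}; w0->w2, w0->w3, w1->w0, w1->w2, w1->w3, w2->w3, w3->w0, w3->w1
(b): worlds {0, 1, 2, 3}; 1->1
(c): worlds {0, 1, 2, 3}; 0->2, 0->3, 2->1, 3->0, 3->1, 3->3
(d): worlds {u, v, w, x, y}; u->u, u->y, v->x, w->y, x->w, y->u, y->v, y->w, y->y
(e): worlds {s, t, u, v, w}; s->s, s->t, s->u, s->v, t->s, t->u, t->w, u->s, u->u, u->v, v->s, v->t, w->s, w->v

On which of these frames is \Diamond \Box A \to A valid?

(b)

Frame correspondent (Sahlqvist): \forall x \forall y (Rxy \to Ryx) — i.e. symmetry.
(a): fails — Rw1w2 but not Rw2w1.
(b): satisfies the condition.
(c): fails — R31 but not R13.
(d): fails — Rxw but not Rwx.
(e): fails — Ruv but not Rvu.
Valid on: (b).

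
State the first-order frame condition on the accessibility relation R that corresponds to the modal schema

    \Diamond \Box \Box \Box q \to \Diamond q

This is a Sahlqvist (Geach-type) schema ◇^1□^3q → □^0◇^1q.
Minimal-valuation argument: fix x; take any y with xR^1y and any z with xR^0z. Set V(q) to the set of worlds R-reachable from y in exactly 3 steps. Then □^3q holds at y, so the antecedent holds at x; validity forces ◇^1q at z, giving a w with zR^1w and yR^3w.
First-order correspondent: \forall x \forall y (xRy \to \exists w (y R^3 w \wedge xRw)).

\forall x \forall y (xRy \to \exists w (y R^3 w \wedge xRw))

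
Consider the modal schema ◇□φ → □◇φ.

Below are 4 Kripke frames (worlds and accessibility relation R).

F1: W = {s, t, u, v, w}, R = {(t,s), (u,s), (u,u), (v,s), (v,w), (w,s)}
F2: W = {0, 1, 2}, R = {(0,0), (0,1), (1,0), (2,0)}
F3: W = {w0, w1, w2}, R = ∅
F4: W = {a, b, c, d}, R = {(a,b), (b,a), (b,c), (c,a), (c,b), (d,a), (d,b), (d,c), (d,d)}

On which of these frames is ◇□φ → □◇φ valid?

F2, F3

This is the axiom for convergence; its first-order frame correspondent is ∀x ∀y ∀z (Rxy ∧ Rxz → ∃w (Ryw ∧ Rzw)).
F1: fails — Rts and Rts but s and s have no common successor.
F2: satisfies the condition.
F3: satisfies the condition.
F4: fails — Rcb and Rca but b and a have no common successor.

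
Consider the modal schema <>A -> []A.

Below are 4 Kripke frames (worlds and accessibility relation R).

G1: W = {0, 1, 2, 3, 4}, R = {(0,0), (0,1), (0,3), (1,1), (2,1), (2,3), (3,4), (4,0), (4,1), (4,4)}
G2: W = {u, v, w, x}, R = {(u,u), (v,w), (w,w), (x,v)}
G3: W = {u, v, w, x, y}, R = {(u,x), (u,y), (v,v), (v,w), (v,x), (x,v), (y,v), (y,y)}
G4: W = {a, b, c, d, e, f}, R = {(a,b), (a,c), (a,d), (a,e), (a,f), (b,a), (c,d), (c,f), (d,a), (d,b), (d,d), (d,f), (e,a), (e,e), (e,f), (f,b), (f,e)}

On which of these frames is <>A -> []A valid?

This is the axiom for partial functionality; its first-order frame correspondent is forall x forall y forall z (Rxy & Rxz -> y = z).
G1: fails — 0 sees both 0 and 1.
G2: condition met.
G3: fails — u sees both x and y.
G4: fails — a sees both b and c.
Valid on: G2.

G2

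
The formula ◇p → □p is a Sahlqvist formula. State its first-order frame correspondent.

partial functionality

Suppose ◇p→□p is valid. Take Rxy, Rxz and set V(p)={y}. Then ◇p at x, so □p at x, so p at z, i.e. z=y.
Conversely, any frame satisfying ∀x ∀y ∀z (Rxy ∧ Rxz → y = z) validates the schema.
Frame condition: ∀x ∀y ∀z (Rxy ∧ Rxz → y = z).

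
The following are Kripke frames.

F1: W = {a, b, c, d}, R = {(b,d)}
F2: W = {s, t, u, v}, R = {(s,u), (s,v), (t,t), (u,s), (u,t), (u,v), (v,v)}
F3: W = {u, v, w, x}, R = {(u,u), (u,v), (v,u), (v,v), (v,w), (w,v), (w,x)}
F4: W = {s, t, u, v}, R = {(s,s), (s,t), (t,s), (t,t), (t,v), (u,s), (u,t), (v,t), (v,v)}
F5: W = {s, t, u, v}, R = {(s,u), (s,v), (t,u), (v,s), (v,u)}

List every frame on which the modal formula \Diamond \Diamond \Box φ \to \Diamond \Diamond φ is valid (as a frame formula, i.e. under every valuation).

F1, F2, F4

The schema corresponds to a generalized confluence (Geach) condition: \forall x \forall y (x R^2 y \to \exists w (yRw \wedge x R^2 w)).
F1: satisfies the condition.
F2: satisfies the condition.
F3: fails — vR²x but no t with xRt and vR²t.
F4: satisfies the condition.
F5: fails — sR²u but no w with uRw and sR²w.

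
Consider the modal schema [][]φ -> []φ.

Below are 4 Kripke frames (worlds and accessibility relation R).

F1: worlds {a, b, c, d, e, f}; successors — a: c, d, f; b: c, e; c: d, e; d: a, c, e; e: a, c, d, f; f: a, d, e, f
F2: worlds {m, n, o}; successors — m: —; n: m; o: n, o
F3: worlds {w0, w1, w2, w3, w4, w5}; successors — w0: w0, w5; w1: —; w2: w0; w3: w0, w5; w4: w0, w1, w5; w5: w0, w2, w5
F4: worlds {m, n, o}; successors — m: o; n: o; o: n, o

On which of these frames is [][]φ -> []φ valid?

F1, F4

This is the axiom for density; its first-order frame correspondent is forall x forall y (Rxy -> exists z (Rxz & Rzy)).
F1: condition met.
F2: fails — Rnm but no z with Rnz and Rzm.
F3: fails — Rw4w1 but no z with Rw4z and Rzw1.
F4: condition met.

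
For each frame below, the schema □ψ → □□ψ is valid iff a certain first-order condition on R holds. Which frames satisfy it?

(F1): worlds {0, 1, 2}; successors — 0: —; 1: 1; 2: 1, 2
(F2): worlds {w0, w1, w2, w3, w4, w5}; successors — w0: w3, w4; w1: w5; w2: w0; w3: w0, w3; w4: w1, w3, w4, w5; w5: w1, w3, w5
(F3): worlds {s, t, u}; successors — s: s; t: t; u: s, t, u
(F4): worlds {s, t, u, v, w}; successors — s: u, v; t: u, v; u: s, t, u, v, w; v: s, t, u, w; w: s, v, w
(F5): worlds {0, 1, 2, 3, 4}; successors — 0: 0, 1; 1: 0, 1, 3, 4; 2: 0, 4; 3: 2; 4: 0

This is the axiom for transitivity; its first-order frame correspondent is ∀x ∀y ∀z (Rxy ∧ Ryz → Rxz).
(F1): holds.
(F2): fails — Rw1w5 and Rw5w1 but not Rw1w1.
(F3): holds.
(F4): fails — Rtv and Rvt but not Rtt.
(F5): fails — R32 and R20 but not R30.
Valid on: (F1), (F3).

(F1), (F3)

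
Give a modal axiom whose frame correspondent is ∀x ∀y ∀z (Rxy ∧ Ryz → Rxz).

□r → □□r

A defining formula is □r → □□r (the 4 axiom).
Suppose □r→□□r is valid. Take Rxy, Ryz and set V(r)={w : Rxw}. Then □r at x, so □□r at x, so □r at y, so r at z, i.e. Rxz.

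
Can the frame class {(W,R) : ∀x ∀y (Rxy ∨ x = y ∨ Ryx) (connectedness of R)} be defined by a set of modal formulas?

No

If a class were modally definable it would be closed under disjoint unions (Goldblatt–Thomason).
Take 3 disjoint single-world reflexive frames: each is trivially connected, but their disjoint union has 3 worlds with no edge between distinct components, so it is not connected.
So the class is not modally definable.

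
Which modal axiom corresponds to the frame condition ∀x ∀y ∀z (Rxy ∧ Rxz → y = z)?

◇ψ → □ψ

The condition is partial functionality. The CD schema ◇ψ → □ψ defines it.
Suppose ◇ψ→□ψ is valid. Take Rxy, Rxz and set V(ψ)={y}. Then ◇ψ at x, so □ψ at x, so ψ at z, i.e. z=y.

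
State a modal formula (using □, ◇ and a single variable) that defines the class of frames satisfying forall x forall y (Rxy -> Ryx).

The condition is symmetry. The B schema s → □◇s defines it.
Suppose s→□◇s is valid. Take Rxy and set V(s)={x}. Then s at x, so □◇s at x, so ◇s at y, so some z with Ryz has s; z=x, i.e. Ryx.

s → □◇s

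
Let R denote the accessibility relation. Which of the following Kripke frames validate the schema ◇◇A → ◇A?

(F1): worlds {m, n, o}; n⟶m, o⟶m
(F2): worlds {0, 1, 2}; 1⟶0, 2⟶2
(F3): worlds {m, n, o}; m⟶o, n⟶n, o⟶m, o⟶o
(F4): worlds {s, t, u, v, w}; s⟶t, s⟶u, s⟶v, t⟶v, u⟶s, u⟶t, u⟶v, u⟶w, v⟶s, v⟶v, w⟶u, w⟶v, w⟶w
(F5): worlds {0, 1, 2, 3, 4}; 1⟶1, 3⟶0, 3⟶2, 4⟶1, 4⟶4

(F1), (F2), (F5)

This is the axiom for transitivity; its first-order frame correspondent is ∀x ∀y ∀z (Rxy ∧ Ryz → Rxz).
(F1): condition met.
(F2): condition met.
(F3): fails — Rmo and Rom but not Rmm.
(F4): fails — Rtv and Rvs but not Rts.
(F5): condition met.
Valid on: (F1), (F2), (F5).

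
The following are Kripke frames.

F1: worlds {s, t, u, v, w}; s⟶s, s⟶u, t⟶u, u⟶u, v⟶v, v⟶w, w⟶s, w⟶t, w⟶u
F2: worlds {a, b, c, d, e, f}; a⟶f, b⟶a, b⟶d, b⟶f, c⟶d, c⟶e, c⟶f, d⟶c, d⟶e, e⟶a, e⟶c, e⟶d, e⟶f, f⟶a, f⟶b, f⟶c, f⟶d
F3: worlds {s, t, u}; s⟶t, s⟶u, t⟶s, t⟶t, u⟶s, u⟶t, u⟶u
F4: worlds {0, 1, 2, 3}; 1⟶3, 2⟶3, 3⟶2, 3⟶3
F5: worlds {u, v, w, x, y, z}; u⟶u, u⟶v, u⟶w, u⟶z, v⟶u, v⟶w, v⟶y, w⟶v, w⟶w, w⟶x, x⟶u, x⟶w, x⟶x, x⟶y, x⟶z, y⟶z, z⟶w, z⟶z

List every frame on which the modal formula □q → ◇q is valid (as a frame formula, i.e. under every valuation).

Frame correspondent (Sahlqvist): ∀x ∃y Rxy — i.e. seriality.
F1: ✓.
F2: ✓.
F3: ✓.
F4: fails — world 0 has no successor.
F5: ✓.
Valid on: F1, F2, F3, F5.

F1, F2, F3, F5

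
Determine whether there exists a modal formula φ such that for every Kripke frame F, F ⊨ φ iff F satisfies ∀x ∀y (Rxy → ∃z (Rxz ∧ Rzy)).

Yes — defined by □□q → □q

This is a Sahlqvist condition; the C4 axiom □□q → □q defines it.
Suppose □□q→□q is valid. Take Rxy and set V(q)={w : xR²w}. Then □□q at x, so □q at x, so q at y, i.e. ∃z(Rxz∧Rzy).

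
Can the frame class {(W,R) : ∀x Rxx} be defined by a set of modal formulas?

Yes, by □r → r

Yes: it is reflexivity, defined by the T schema □r → r.
Suppose □r→r is valid. At any x set V(r)={w : Rxw}. Then □r holds at x, so r holds at x, i.e. Rxx.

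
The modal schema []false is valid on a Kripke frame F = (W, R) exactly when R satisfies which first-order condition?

□⊥ is valid iff no world has any successor (otherwise □⊥ fails at any world with one).
The converse is a direct semantic check.
Frame condition: forall x forall y ~Rxy.

emptiness of R: forall x forall y ~Rxy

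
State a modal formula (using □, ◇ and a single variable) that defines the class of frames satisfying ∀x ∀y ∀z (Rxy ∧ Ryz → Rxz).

□r → □□r

The condition is transitivity. The 4 schema □r → □□r defines it.
Suppose □r→□□r is valid. Take Rxy, Ryz and set V(r)={w : Rxw}. Then □r at x, so □□r at x, so □r at y, so r at z, i.e. Rxz.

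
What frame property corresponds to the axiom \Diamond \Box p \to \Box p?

the Euclidean property

This is frame-equivalent to ◇p → □◇p (substitute ¬p for p and contrapose).
Suppose ◇p→□◇p is valid. Take Rxy, Rxz and set V(p)={y}. Then ◇p at x, so □◇p at x, so ◇p at z, so some w with Rzw has p; w=y, i.e. Rzy. By symmetry of the argument, Ryz.
Conversely, on a frame with the Euclidean property the schema holds at every world under every valuation.
So the correspondent is the Euclidean property.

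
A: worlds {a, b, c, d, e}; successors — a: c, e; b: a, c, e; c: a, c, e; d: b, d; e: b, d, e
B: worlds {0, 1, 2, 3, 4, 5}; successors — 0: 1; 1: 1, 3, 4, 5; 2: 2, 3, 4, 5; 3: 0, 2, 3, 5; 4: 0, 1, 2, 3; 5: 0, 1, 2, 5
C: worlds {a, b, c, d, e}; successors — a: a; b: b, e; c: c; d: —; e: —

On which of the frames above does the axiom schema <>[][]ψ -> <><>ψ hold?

A, B

The schema corresponds to a generalized confluence (Geach) condition: forall x forall y (xRy -> exists w (y R^2 w & x R^2 w)).
A: condition met.
B: condition met.
C: fails — bRe but no w with eR²w and bR²w.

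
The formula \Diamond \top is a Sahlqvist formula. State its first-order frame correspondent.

seriality

◇⊤ holds at w iff w has a successor, so frame-validity of ◇⊤ is exactly seriality. Equivalently via □φ → ◇φ:
Suppose □φ→◇φ is valid. At any x set V(φ)=W. Then □φ at x, so ◇φ at x, so x has a successor.
The converse is a direct semantic check.
So the correspondent is seriality.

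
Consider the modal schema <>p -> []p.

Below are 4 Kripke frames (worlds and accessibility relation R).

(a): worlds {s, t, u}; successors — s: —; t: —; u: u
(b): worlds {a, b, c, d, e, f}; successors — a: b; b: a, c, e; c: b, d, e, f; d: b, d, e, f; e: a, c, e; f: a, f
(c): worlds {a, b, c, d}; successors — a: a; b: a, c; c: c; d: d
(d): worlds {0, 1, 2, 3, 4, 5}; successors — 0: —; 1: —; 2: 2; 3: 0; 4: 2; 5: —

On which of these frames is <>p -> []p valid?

The schema corresponds to partial functionality: forall x forall y forall z (Rxy & Rxz -> y = z).
(a): holds.
(b): fails — b sees both a and c.
(c): fails — b sees both a and c.
(d): holds.

(a), (d)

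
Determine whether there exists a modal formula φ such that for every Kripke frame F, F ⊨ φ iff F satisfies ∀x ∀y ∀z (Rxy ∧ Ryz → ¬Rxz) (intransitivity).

Not definable by any modal formula

If a class were modally definable it would be closed under surjective bounded morphisms (Goldblatt–Thomason).
The 5-cycle (worlds s,t,u,v,w with s→t→u→v→w→s) is intransitive. Mapping every world to a single reflexive point • is a surjective bounded morphism; the reflexive point is not intransitive (R••∧R•• but R••).
So no modal formula (or set of formulas) defines exactly the intransitive frames.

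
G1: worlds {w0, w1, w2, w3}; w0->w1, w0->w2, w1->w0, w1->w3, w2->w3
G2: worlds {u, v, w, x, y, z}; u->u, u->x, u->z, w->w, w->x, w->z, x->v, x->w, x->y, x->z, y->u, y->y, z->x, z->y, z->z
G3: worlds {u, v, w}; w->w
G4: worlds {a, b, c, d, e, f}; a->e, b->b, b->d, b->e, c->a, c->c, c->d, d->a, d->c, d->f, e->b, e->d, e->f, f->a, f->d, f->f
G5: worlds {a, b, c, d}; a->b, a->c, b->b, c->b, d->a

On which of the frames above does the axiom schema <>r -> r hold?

The schema corresponds to a generalized confluence (Geach) condition: forall x forall y (xRy -> exists w (y = w & x = w)).
G1: fails — w0Rw1 but w1 ≠ w0.
G2: fails — uRx but x ≠ u.
G3: holds.
G4: fails — aRe but e ≠ a.
G5: fails — aRb but b ≠ a.

G3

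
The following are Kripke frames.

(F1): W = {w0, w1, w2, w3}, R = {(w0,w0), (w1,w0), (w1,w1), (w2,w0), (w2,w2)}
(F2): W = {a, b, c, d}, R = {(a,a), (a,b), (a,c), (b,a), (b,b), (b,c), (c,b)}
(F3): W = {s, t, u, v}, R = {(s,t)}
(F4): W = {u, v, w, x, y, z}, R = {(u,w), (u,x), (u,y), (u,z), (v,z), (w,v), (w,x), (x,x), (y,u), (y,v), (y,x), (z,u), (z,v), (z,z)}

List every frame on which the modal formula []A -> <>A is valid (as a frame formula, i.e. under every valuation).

The schema corresponds to seriality: forall x exists y Rxy.
(F1): fails — world w3 has no successor.
(F2): fails — world d has no successor.
(F3): fails — world t has no successor.
(F4): condition met.

(F4)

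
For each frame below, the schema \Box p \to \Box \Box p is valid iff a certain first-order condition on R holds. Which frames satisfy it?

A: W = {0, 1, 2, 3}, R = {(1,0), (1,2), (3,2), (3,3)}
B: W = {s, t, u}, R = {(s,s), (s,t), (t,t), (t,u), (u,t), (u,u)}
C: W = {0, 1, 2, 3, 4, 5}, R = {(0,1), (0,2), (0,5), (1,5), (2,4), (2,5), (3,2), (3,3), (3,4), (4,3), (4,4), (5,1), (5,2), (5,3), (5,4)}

Frame correspondent (Sahlqvist): \forall x \forall y \forall z (Rxy \wedge Ryz \to Rxz) — i.e. transitivity.
A: holds.
B: fails — Rst and Rtu but not Rsu.
C: fails — R32 and R25 but not R35.

A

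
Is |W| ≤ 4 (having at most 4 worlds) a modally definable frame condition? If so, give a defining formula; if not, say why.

Not definable by any modal formula

Any modally definable frame class is closed under disjoint unions.
Any modal formula valid on each of 5 disjoint one-world frames is valid on their disjoint union (validity is preserved under disjoint unions). Each one-world frame has |W|=1≤4, but the union has |W|=5.
So the class is not modally definable.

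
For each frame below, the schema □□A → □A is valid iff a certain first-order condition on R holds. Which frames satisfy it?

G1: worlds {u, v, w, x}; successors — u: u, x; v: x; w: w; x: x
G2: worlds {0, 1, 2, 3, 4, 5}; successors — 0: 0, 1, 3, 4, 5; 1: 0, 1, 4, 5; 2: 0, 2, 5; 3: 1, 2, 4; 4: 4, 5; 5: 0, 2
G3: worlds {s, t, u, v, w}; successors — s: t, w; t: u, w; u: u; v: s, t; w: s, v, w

G1, G2

This is the axiom for density; its first-order frame correspondent is ∀x ∀y (Rxy → ∃z (Rxz ∧ Rzy)).
G1: ✓.
G2: ✓.
G3: fails — Rvs but no z with Rvz and Rzs.
Valid on: G1, G2.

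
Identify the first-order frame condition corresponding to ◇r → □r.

partial functionality

Suppose ◇r→□r is valid. Take Rxy, Rxz and set V(r)={y}. Then ◇r at x, so □r at x, so r at z, i.e. z=y.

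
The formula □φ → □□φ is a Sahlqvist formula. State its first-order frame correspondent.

Transitivity

Suppose □φ→□□φ is valid. Take Rxy, Ryz and set V(φ)={w : Rxw}. Then □φ at x, so □□φ at x, so □φ at y, so φ at z, i.e. Rxz.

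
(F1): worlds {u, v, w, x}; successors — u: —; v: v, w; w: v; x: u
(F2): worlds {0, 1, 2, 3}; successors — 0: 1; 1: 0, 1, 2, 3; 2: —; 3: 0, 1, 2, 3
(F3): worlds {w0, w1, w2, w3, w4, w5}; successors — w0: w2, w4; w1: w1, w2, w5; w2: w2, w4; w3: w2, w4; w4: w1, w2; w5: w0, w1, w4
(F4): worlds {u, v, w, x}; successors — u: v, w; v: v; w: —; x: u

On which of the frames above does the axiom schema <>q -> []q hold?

none

Frame correspondent (Sahlqvist): forall x forall y forall z (Rxy & Rxz -> y = z) — i.e. partial functionality.
(F1): fails — v sees both v and w.
(F2): fails — 1 sees both 0 and 1.
(F3): fails — w0 sees both w2 and w4.
(F4): fails — u sees both v and w.
Valid on no frame.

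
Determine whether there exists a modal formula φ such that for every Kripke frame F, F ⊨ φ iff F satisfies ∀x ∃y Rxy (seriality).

Yes: it is seriality, defined by the D schema □q → ◇q.
Suppose □q→◇q is valid. At any x set V(q)=W. Then □q at x, so ◇q at x, so x has a successor.

Yes, by □q → ◇q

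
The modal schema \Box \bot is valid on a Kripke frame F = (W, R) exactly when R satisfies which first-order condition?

Emptiness of R

□⊥ is valid iff no world has any successor (otherwise □⊥ fails at any world with one).
The converse is a direct semantic check.
Frame condition: \forall x \forall y \neg Rxy.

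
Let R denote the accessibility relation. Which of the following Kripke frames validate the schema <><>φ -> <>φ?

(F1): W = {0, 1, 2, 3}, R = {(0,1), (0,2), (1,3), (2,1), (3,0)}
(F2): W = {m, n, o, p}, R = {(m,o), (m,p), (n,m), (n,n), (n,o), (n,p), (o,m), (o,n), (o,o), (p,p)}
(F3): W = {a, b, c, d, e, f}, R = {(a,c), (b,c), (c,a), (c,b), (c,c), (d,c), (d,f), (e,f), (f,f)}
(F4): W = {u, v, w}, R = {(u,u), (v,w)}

(F4)

The schema corresponds to transitivity: forall x forall y forall z (Rxy & Ryz -> Rxz).
(F1): fails — R01 and R13 but not R03.
(F2): fails — Rom and Rmp but not Rop.
(F3): fails — Rbc and Rcb but not Rbb.
(F4): holds.
Valid on: (F4).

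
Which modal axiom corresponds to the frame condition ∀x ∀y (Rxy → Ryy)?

A defining formula is □(□q → q) (the T□ axiom).
Suppose □(□q→q) is valid. Take Rxy and set V(q)={w : Ryw}. Then at y, □q holds; since □(□q→q) at x, □q→q at y, so q at y, i.e. Ryy.

□(□q → q)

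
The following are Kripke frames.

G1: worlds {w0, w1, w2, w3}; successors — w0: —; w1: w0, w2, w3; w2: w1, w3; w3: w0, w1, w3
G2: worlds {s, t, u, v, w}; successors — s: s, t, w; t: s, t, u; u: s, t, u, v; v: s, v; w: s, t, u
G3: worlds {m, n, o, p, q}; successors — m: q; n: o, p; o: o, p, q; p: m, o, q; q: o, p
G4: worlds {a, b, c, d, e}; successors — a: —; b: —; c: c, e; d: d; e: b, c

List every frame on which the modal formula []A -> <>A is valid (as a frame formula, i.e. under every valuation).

The schema corresponds to seriality: forall x exists y Rxy.
G1: fails — world w0 has no successor.
G2: condition met.
G3: condition met.
G4: fails — world a has no successor.

G2, G3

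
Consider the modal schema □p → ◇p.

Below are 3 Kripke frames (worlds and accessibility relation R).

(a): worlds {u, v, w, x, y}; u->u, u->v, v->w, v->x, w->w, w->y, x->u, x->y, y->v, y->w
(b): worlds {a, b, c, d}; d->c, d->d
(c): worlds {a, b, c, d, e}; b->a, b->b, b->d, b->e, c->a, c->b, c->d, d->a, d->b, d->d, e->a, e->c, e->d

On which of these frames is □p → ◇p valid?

(a)

The schema corresponds to seriality: ∀x ∃y Rxy.
(a): holds.
(b): fails — world a has no successor.
(c): fails — world a has no successor.
Valid on: (a).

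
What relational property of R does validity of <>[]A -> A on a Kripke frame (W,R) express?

Equivalently (dual form): A → □◇A.
Suppose A→□◇A is valid. Take Rxy and set V(A)={x}. Then A at x, so □◇A at x, so ◇A at y, so some z with Ryz has A; z=x, i.e. Ryx.

symmetry: forall x forall y (Rxy -> Ryx)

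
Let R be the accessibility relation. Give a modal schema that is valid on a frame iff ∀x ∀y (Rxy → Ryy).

The condition is shift-reflexivity. The T□ schema □(□q → q) defines it.
Suppose □(□q→q) is valid. Take Rxy and set V(q)={w : Ryw}. Then at y, □q holds; since □(□q→q) at x, □q→q at y, so q at y, i.e. Ryy.

□(□q → q)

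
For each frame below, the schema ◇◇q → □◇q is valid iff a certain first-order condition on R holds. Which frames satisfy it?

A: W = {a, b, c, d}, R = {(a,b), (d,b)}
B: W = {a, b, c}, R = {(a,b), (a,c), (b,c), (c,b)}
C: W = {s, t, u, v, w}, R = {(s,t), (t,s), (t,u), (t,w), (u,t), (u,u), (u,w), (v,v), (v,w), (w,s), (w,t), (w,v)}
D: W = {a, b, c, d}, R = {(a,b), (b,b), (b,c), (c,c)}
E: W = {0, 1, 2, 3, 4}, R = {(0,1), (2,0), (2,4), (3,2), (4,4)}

The schema corresponds to a generalized confluence (Geach) condition: ∀x ∀y ∀z ((xR²y ∧ xRz) → ∃w (y = w ∧ zRw)).
A: condition met.
B: fails — aR²b, aRb but no w with b=w and bRw.
C: fails — tR²s, tRs but no w* with s=w* and sRw*.
D: fails — bR²b, bRc but no w with b=w and cRw.
E: fails — 2R²1, 2R4 but no w with 1=w and 4Rw.

A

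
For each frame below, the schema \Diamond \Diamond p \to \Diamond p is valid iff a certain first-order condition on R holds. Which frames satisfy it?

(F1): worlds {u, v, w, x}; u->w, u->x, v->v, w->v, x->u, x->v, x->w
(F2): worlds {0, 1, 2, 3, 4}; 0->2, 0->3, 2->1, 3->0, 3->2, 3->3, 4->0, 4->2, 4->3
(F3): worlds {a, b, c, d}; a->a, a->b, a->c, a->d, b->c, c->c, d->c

This is the axiom for transitivity; its first-order frame correspondent is \forall x \forall y \forall z (Rxy \wedge Ryz \to Rxz).
(F1): fails — Ruw and Rwv but not Ruv.
(F2): fails — R32 and R21 but not R31.
(F3): condition met.
Valid on: (F3).

(F3)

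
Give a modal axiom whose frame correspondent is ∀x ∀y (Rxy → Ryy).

This is shift-reflexivity; the standard corresponding axiom is T□: □(□r → r).
Suppose □(□r→r) is valid. Take Rxy and set V(r)={w : Ryw}. Then at y, □r holds; since □(□r→r) at x, □r→r at y, so r at y, i.e. Ryy.

□(□r → r)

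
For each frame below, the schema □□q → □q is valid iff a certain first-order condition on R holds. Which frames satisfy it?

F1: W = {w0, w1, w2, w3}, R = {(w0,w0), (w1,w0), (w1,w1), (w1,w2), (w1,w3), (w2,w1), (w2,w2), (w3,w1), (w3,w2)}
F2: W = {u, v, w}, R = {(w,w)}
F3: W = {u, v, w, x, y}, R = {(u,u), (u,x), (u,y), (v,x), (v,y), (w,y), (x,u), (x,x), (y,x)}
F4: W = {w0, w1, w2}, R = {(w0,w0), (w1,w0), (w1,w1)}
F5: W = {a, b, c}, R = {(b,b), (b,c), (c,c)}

The schema corresponds to density: ∀x ∀y (Rxy → ∃z (Rxz ∧ Rzy)).
F1: satisfies the condition.
F2: satisfies the condition.
F3: fails — Rwy but no z with Rwz and Rzy.
F4: satisfies the condition.
F5: satisfies the condition.

F1, F2, F4, F5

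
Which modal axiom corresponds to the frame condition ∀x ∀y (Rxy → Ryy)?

□(□q → q)

This is shift-reflexivity; the standard corresponding axiom is T□: □(□q → q).
Suppose □(□q→q) is valid. Take Rxy and set V(q)={w : Ryw}. Then at y, □q holds; since □(□q→q) at x, □q→q at y, so q at y, i.e. Ryy.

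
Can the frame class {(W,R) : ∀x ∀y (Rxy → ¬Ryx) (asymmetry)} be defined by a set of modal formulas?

Not modally definable

Modal frame validity is preserved under surjective bounded morphisms.
The 3-cycle (worlds a,b,c with a→b→c→a) is asymmetric. Mapping every world to a single reflexive point • is a surjective bounded morphism, and the reflexive point is not asymmetric (R•• but asymmetry requires ¬R••).
Hence asymmetry is not modally definable.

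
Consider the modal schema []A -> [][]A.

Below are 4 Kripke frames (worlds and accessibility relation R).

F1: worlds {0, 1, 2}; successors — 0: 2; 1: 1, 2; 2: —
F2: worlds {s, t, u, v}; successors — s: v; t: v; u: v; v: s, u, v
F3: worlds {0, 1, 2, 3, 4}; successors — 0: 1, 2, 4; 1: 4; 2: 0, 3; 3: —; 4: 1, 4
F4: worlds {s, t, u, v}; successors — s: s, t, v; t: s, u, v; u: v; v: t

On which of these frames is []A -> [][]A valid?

The schema corresponds to transitivity: forall x forall y forall z (Rxy & Ryz -> Rxz).
F1: holds.
F2: fails — Ruv and Rvu but not Ruu.
F3: fails — R02 and R20 but not R00.
F4: fails — Ruv and Rvt but not Rut.

F1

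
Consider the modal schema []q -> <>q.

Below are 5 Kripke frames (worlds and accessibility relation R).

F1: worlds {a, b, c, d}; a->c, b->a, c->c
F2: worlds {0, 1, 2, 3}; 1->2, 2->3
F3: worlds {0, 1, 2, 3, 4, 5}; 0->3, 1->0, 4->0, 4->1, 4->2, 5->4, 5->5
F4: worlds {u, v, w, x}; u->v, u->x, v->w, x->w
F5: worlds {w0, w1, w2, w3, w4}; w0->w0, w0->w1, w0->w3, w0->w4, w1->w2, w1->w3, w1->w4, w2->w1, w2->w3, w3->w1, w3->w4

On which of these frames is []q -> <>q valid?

This is the axiom for seriality; its first-order frame correspondent is forall x exists y Rxy.
F1: fails — world d has no successor.
F2: fails — world 0 has no successor.
F3: fails — world 2 has no successor.
F4: fails — world w has no successor.
F5: fails — world w4 has no successor.
Valid on no frame.

none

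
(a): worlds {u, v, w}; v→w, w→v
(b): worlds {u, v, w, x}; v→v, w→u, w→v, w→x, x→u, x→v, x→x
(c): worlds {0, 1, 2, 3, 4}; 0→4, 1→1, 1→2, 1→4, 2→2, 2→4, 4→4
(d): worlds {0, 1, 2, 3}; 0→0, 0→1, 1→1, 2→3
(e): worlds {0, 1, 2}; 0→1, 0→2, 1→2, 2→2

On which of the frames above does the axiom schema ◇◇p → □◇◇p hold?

The schema corresponds to a generalized confluence (Geach) condition: ∀x ∀y ∀z ((xR²y ∧ xRz) → ∃w (y = w ∧ zR²w)).
(a): fails — vR²v, vRw but no t with v=t and wR²t.
(b): fails — wR²u, wRu but no t with u=t and uR²t.
(c): fails — 1R²1, 1R2 but no w with 1=w and 2R²w.
(d): fails — 0R²0, 0R1 but no w with 0=w and 1R²w.
(e): satisfies the condition.
Valid on: (e).

(e)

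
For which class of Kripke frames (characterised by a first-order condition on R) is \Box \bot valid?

emptiness of R

□⊥ is valid iff no world has any successor (otherwise □⊥ fails at any world with one).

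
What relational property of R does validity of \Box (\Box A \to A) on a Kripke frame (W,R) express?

shift-reflexivity

Suppose □(□A→A) is valid. Take Rxy and set V(A)={w : Ryw}. Then at y, □A holds; since □(□A→A) at x, □A→A at y, so A at y, i.e. Ryy.
The converse is a direct semantic check.
Frame condition: \forall x \forall y (Rxy \to Ryy).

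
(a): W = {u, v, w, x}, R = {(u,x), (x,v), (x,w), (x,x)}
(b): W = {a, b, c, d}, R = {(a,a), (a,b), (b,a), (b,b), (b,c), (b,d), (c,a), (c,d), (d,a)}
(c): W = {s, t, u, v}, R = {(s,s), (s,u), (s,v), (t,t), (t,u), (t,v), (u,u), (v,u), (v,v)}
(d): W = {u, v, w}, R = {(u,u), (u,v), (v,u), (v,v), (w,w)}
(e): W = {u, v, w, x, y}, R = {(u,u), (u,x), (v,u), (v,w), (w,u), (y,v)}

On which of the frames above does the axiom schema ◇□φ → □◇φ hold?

(b), (c), (d)

This is the axiom for convergence; its first-order frame correspondent is ∀x ∀y ∀z (Rxy ∧ Rxz → ∃w (Ryw ∧ Rzw)).
(a): fails — Rxw and Rxw but w and w have no common successor.
(b): holds.
(c): holds.
(d): holds.
(e): fails — Ruu and Rux but u and x have no common successor.
Valid on: (b), (c), (d).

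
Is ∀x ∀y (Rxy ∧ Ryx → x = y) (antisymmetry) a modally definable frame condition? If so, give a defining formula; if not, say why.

Modal frame validity is preserved under surjective bounded morphisms.
The 6-cycle (worlds a,b,c,d,e,f with a→b→c→d→e→f→a) is antisymmetric. Sending even-indexed worlds to s and odd-indexed worlds to t is a surjective bounded morphism onto the two-world frame with s↔t, which is not antisymmetric.
Hence antisymmetry is not modally definable.

No — not modally definable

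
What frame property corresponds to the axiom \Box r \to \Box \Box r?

transitivity

This schema is the 4 axiom.
Its frame correspondent is transitivity — \forall x \forall y \forall z (Rxy \wedge Ryz \to Rxz).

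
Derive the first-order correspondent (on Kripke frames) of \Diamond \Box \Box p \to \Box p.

This is a Sahlqvist (Geach-type) schema ◇^1□^2p → □^1◇^0p.
Minimal-valuation argument: fix x; take any y with xR^1y and any z with xR^1z. Set V(p) to the set of worlds R-reachable from y in exactly 2 steps. Then □^2p holds at y, so the antecedent holds at x; validity forces ◇^0p at z, giving a w with zR^0w and yR^2w.
First-order correspondent: \forall x \forall y \forall z ((xRy \wedge xRz) \to \exists w (y R^2 w \wedge z = w)).

\forall x \forall y \forall z ((xRy \wedge xRz) \to \exists w (y R^2 w \wedge z = w))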